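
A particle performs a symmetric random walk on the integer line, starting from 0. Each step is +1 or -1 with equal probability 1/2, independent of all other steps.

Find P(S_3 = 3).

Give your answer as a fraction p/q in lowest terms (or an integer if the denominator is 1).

Answer: 1/8

Derivation:
To reach position 3 after 3 steps: need 3 steps of +1 and 0 of -1.
Favorable paths: C(3,3) = 1
Total paths: 2^3 = 8
P = 1/8 = 1/8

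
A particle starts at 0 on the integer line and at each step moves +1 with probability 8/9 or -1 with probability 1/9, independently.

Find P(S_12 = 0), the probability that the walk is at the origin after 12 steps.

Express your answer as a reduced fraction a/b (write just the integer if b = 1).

Answer: 80740352/94143178827

Derivation:
To be at 0 after 12 steps: need exactly 6 steps of +1 and 6 of -1.
Number of such sequences: C(12,6) = 924
Each has probability (8/9)^6 · (1/9)^6 = 262144/282429536481
P = 924 · 262144/282429536481 = 80740352/94143178827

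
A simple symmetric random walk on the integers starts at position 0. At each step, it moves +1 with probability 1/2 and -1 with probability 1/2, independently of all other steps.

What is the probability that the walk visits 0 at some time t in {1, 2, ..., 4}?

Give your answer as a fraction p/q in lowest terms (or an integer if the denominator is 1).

Answer: 5/8

Derivation:
Count via complement. Let g(t,s) = #length-t paths at position s with S_1..S_t all ≠ 0.
g(t,s) = g(t-1,s-1) + g(t-1,s+1) for s ≠ 0; g(t,0) = 0.
t=0: g(0,0)=1
t=1: g(1,-1)=1 g(1,1)=1
t=2: g(2,-2)=1 g(2,2)=1
t=3: g(3,-3)=1 g(3,-1)=1 g(3,1)=1 g(3,3)=1
t=4: g(4,-4)=1 g(4,-2)=2 g(4,2)=2 g(4,4)=1
Paths never hitting 0: Σ_s g(4,s) = 6
Paths hitting 0: 2^4 - 6 = 10
P = 10/16 = 5/8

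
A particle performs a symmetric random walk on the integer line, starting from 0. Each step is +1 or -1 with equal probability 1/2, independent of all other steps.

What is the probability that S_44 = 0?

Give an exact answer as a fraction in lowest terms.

Answer: 263012370465/2199023255552

Derivation:
To return to 0 after 44 steps: need exactly 22 steps of +1 and 22 of -1.
Favorable paths: C(44,22) = 2104098963720
Total paths: 2^44 = 17592186044416
P = 2104098963720/17592186044416 = 263012370465/2199023255552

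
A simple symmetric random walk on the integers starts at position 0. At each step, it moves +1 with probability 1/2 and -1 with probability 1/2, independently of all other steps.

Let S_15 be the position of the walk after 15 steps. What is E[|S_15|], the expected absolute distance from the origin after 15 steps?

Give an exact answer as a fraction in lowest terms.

S_15 takes values m ≡ 1 (mod 2) with |m| ≤ 15; P(S_15=m) = C(15,(15+m)/2)/2^15.
Total paths: 2^15 = 32768
Distribution: P(S=-15)=1/32768, P(S=-13)=15/32768, P(S=-11)=105/32768, P(S=-9)=455/32768, P(S=-7)=1365/32768, P(S=-5)=3003/32768, P(S=-3)=5005/32768, P(S=-1)=6435/32768, P(S=1)=6435/32768, P(S=3)=5005/32768, P(S=5)=3003/32768, P(S=7)=1365/32768, P(S=9)=455/32768, P(S=11)=105/32768, P(S=13)=15/32768, P(S=15)=1/32768
E[|S_15|] = Σ_m |m|·P(S_15=m) = 102960/32768 = 6435/2048

Answer: 6435/2048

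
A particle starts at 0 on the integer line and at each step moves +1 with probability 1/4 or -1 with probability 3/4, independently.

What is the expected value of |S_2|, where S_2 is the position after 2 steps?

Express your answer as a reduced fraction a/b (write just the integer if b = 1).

Answer: 5/4

Derivation:
S_2 takes values m ≡ 0 (mod 2) with |m| ≤ 2; P(S_2=m) = C(2,(2+m)/2) · (1/4)^((2+m)/2) · (3/4)^((2-m)/2).
Distribution: P(S=-2)=9/16, P(S=0)=3/8, P(S=2)=1/16
E[|S_2|] = Σ_m |m|·P(S_2=m) = 5/4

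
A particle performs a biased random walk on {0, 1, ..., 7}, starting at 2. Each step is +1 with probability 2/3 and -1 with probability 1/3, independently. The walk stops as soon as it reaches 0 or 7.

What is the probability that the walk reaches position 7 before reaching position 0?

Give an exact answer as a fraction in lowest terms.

Biased walk: p = 2/3, q = 1/3, r = q/p = 1/2
Gambler's ruin: P(hit 7 before 0 | start at 2) = (1 - r^a)/(1 - r^N)
r^2 = 1/4; r^7 = 1/128
P = (1 - 1/4) / (1 - 1/128) = 3/4 / 127/128 = 96/127

Answer: 96/127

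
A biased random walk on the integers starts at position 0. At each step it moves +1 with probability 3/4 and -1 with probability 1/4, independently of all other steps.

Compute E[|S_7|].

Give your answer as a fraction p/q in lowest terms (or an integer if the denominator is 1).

Answer: 3787/1024

Derivation:
S_7 takes values m ≡ 1 (mod 2) with |m| ≤ 7; P(S_7=m) = C(7,(7+m)/2) · (3/4)^((7+m)/2) · (1/4)^((7-m)/2).
Distribution: P(S=-7)=1/16384, P(S=-5)=21/16384, P(S=-3)=189/16384, P(S=-1)=945/16384, P(S=1)=2835/16384, P(S=3)=5103/16384, P(S=5)=5103/16384, P(S=7)=2187/16384
E[|S_7|] = Σ_m |m|·P(S_7=m) = 3787/1024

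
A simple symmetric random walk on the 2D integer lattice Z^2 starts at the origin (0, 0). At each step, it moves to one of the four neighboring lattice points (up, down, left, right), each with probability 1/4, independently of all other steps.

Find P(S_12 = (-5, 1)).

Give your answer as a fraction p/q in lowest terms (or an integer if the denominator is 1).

Answer: 27225/4194304

Derivation:
Let h be the number of horizontal steps (so 12-h are vertical). To end at (-5,1) need (h-5)/2 right-steps and ((12-h)+1)/2 up-steps.
Sum over h with 5 ≤ h ≤ 11, h ≡ 1 (mod 2), 12-h ≡ 1 (mod 2):
h=5: C(12,5)·C(5,0)·C(7,4) = 792·1·35 = 27720
h=7: C(12,7)·C(7,1)·C(5,3) = 792·7·10 = 55440
h=9: C(12,9)·C(9,2)·C(3,2) = 220·36·3 = 23760
h=11: C(12,11)·C(11,3)·C(1,1) = 12·165·1 = 1980
Total favorable: 108900
Total paths: 4^12 = 16777216
P = 108900/16777216 = 27225/4194304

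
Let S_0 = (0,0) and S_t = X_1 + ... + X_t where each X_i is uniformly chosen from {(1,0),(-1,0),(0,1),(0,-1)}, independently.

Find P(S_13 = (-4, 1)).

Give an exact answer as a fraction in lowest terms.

Let h be the number of horizontal steps (so 13-h are vertical). To end at (-4,1) need (h-4)/2 right-steps and ((13-h)+1)/2 up-steps.
Sum over h with 4 ≤ h ≤ 12, h ≡ 0 (mod 2), 13-h ≡ 1 (mod 2):
h=4: C(13,4)·C(4,0)·C(9,5) = 715·1·126 = 90090
h=6: C(13,6)·C(6,1)·C(7,4) = 1716·6·35 = 360360
h=8: C(13,8)·C(8,2)·C(5,3) = 1287·28·10 = 360360
h=10: C(13,10)·C(10,3)·C(3,2) = 286·120·3 = 102960
h=12: C(13,12)·C(12,4)·C(1,1) = 13·495·1 = 6435
Total favorable: 920205
Total paths: 4^13 = 67108864
P = 920205/67108864 = 920205/67108864

Answer: 920205/67108864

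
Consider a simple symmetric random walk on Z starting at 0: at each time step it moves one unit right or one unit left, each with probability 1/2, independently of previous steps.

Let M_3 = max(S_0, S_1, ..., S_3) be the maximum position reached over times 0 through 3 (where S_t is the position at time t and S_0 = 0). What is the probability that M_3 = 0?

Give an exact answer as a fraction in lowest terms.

Let M_3 = max(S_0,...,S_3). Use the reflection principle: for j ≥ 1, #{paths with M_3 ≥ j} = #{S_3 ≥ j} + #{S_3 ≥ j+1}.
P(M_3 ≥ 0) = 1 since S_0 = 0, so #{M_3 ≥ 0} = 8.
#{M_3 ≥ 1} = #{S_3 ≥ 1} + #{S_3 ≥ 2} = 4 + 1 = 5.
#{M_3 = 0} = 8 - 5 = 3.
P(M_3 = 0) = 3/8 = 3/8

Answer: 3/8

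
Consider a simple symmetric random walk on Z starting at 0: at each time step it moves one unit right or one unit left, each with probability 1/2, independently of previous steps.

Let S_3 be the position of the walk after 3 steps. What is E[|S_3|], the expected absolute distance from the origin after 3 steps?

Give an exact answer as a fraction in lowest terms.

Answer: 3/2

Derivation:
S_3 takes values m ≡ 1 (mod 2) with |m| ≤ 3; P(S_3=m) = C(3,(3+m)/2)/2^3.
Total paths: 2^3 = 8
Distribution: P(S=-3)=1/8, P(S=-1)=3/8, P(S=1)=3/8, P(S=3)=1/8
E[|S_3|] = Σ_m |m|·P(S_3=m) = 12/8 = 3/2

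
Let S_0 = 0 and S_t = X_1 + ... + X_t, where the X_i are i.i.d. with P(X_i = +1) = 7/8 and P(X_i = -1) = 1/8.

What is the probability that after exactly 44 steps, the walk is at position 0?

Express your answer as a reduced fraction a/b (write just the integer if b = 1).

To be at 0 after 44 steps: need exactly 22 steps of +1 and 22 of -1.
Number of such sequences: C(44,22) = 2104098963720
Each has probability (7/8)^22 · (1/8)^22 = 3909821048582988049/5444517870735015415413993718908291383296
P = 2104098963720 · 3909821048582988049/5444517870735015415413993718908291383296 = 1028331302081763616040255572785/680564733841876926926749214863536422912

Answer: 1028331302081763616040255572785/680564733841876926926749214863536422912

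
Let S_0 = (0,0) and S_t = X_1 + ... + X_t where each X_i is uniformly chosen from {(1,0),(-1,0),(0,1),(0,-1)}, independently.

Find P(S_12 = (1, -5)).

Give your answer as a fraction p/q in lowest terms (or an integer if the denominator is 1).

Let h be the number of horizontal steps (so 12-h are vertical). To end at (1,-5) need (h+1)/2 right-steps and ((12-h)-5)/2 up-steps.
Sum over h with 1 ≤ h ≤ 7, h ≡ 1 (mod 2), 12-h ≡ 1 (mod 2):
h=1: C(12,1)·C(1,1)·C(11,3) = 12·1·165 = 1980
h=3: C(12,3)·C(3,2)·C(9,2) = 220·3·36 = 23760
h=5: C(12,5)·C(5,3)·C(7,1) = 792·10·7 = 55440
h=7: C(12,7)·C(7,4)·C(5,0) = 792·35·1 = 27720
Total favorable: 108900
Total paths: 4^12 = 16777216
P = 108900/16777216 = 27225/4194304

Answer: 27225/4194304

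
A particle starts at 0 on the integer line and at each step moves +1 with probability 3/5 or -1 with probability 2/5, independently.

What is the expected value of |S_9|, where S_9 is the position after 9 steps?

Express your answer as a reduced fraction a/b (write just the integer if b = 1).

Answer: 222417/78125

Derivation:
S_9 takes values m ≡ 1 (mod 2) with |m| ≤ 9; P(S_9=m) = C(9,(9+m)/2) · (3/5)^((9+m)/2) · (2/5)^((9-m)/2).
Distribution: P(S=-9)=512/1953125, P(S=-7)=6912/1953125, P(S=-5)=41472/1953125, P(S=-3)=145152/1953125, P(S=-1)=326592/1953125, P(S=1)=489888/1953125, P(S=3)=489888/1953125, P(S=5)=314928/1953125, P(S=7)=118098/1953125, P(S=9)=19683/1953125
E[|S_9|] = Σ_m |m|·P(S_9=m) = 222417/78125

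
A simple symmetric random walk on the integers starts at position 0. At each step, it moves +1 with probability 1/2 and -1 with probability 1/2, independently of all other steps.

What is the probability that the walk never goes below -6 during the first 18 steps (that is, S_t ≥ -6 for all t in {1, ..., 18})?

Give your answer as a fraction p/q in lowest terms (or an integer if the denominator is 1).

Let f(t,s) = #length-t paths at position s with S_1..S_t all ≥ -6.
f(t,s) = f(t-1,s-1) + f(t-1,s+1) for s ≥ -6; f(t,s) = 0 for s < -6.
t=0: f(0,0)=1
t=1: f(1,-1)=1 f(1,1)=1
t=2: f(2,-2)=1 f(2,0)=2 f(2,2)=1
t=3: f(3,-3)=1 f(3,-1)=3 f(3,1)=3 f(3,3)=1
t=4: f(4,-4)=1 f(4,-2)=4 f(4,0)=6 f(4,2)=4 f(4,4)=1
t=5: f(5,-5)=1 f(5,-3)=5 f(5,-1)=10 f(5,1)=10 f(5,3)=5 f(5,5)=1
t=6: f(6,-6)=1 f(6,-4)=6 f(6,-2)=15 f(6,0)=20 f(6,2)=15 f(6,4)=6 f(6,6)=1
t=7: f(7,-5)=7 f(7,-3)=21 f(7,-1)=35 f(7,1)=35 f(7,3)=21 f(7,5)=7 f(7,7)=1
t=8: f(8,-6)=7 f(8,-4)=28 f(8,-2)=56 f(8,0)=70 f(8,2)=56 f(8,4)=28 f(8,6)=8 f(8,8)=1
t=9: f(9,-5)=35 f(9,-3)=84 f(9,-1)=126 f(9,1)=126 f(9,3)=84 f(9,5)=36 f(9,7)=9 f(9,9)=1
t=10: f(10,-6)=35 f(10,-4)=119 f(10,-2)=210 f(10,0)=252 f(10,2)=210 f(10,4)=120 f(10,6)=45 f(10,8)=10 f(10,10)=1
t=11: f(11,-5)=154 f(11,-3)=329 f(11,-1)=462 f(11,1)=462 f(11,3)=330 f(11,5)=165 f(11,7)=55 f(11,9)=11 f(11,11)=1
t=12: f(12,-6)=154 f(12,-4)=483 f(12,-2)=791 f(12,0)=924 f(12,2)=792 f(12,4)=495 f(12,6)=220 f(12,8)=66 f(12,10)=12 f(12,12)=1
t=13: f(13,-5)=637 f(13,-3)=1274 f(13,-1)=1715 f(13,1)=1716 f(13,3)=1287 f(13,5)=715 f(13,7)=286 f(13,9)=78 f(13,11)=13 f(13,13)=1
t=14: f(14,-6)=637 f(14,-4)=1911 f(14,-2)=2989 f(14,0)=3431 f(14,2)=3003 f(14,4)=2002 f(14,6)=1001 f(14,8)=364 f(14,10)=91 f(14,12)=14 f(14,14)=1
t=15: f(15,-5)=2548 f(15,-3)=4900 f(15,-1)=6420 f(15,1)=6434 f(15,3)=5005 f(15,5)=3003 f(15,7)=1365 f(15,9)=455 f(15,11)=105 f(15,13)=15 f(15,15)=1
t=16: f(16,-6)=2548 f(16,-4)=7448 f(16,-2)=11320 f(16,0)=12854 f(16,2)=11439 f(16,4)=8008 f(16,6)=4368 f(16,8)=1820 f(16,10)=560 f(16,12)=120 f(16,14)=16 f(16,16)=1
t=17: f(17,-5)=9996 f(17,-3)=18768 f(17,-1)=24174 f(17,1)=24293 f(17,3)=19447 f(17,5)=12376 f(17,7)=6188 f(17,9)=2380 f(17,11)=680 f(17,13)=136 f(17,15)=17 f(17,17)=1
t=18: f(18,-6)=9996 f(18,-4)=28764 f(18,-2)=42942 f(18,0)=48467 f(18,2)=43740 f(18,4)=31823 f(18,6)=18564 f(18,8)=8568 f(18,10)=3060 f(18,12)=816 f(18,14)=153 f(18,16)=18 f(18,18)=1
Σ_s f(18,s) = 236912
P = 236912/262144 = 14807/16384

Answer: 14807/16384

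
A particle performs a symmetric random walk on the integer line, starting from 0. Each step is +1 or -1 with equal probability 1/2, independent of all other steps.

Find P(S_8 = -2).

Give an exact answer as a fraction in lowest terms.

To reach position -2 after 8 steps: need 3 steps of +1 and 5 of -1.
Favorable paths: C(8,3) = 56
Total paths: 2^8 = 256
P = 56/256 = 7/32

Answer: 7/32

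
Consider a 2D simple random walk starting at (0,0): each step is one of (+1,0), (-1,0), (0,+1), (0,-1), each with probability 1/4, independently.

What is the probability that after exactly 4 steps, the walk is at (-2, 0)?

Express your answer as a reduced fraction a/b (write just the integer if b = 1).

Answer: 1/16

Derivation:
Let h be the number of horizontal steps (so 4-h are vertical). To end at (-2,0) need (h-2)/2 right-steps and ((4-h)+0)/2 up-steps.
Sum over h with 2 ≤ h ≤ 4, h ≡ 0 (mod 2), 4-h ≡ 0 (mod 2):
h=2: C(4,2)·C(2,0)·C(2,1) = 6·1·2 = 12
h=4: C(4,4)·C(4,1)·C(0,0) = 1·4·1 = 4
Total favorable: 16
Total paths: 4^4 = 256
P = 16/256 = 1/16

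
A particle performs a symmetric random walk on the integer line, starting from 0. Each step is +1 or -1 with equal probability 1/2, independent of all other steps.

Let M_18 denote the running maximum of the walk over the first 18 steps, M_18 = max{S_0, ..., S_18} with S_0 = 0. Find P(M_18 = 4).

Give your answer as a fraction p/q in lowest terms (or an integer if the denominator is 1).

Answer: 1989/16384

Derivation:
Let M_18 = max(S_0,...,S_18). Use the reflection principle: for j ≥ 1, #{paths with M_18 ≥ j} = #{S_18 ≥ j} + #{S_18 ≥ j+1}.
By reflection, #{M_18 ≥ 4} = #{S_18 ≥ 4} + #{S_18 ≥ 5} = 63004 + 31180 = 94184.
#{M_18 ≥ 5} = #{S_18 ≥ 5} + #{S_18 ≥ 6} = 31180 + 31180 = 62360.
#{M_18 = 4} = 94184 - 62360 = 31824.
P(M_18 = 4) = 31824/262144 = 1989/16384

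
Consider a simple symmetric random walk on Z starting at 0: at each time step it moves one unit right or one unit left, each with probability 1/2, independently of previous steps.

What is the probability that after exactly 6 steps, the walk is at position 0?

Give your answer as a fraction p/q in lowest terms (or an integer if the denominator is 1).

To return to 0 after 6 steps: need exactly 3 steps of +1 and 3 of -1.
Favorable paths: C(6,3) = 20
Total paths: 2^6 = 64
P = 20/64 = 5/16

Answer: 5/16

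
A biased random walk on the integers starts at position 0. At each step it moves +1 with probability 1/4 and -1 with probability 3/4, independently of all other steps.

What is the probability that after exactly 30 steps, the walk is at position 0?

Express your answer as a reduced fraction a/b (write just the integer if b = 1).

To be at 0 after 30 steps: need exactly 15 steps of +1 and 15 of -1.
Number of such sequences: C(30,15) = 155117520
Each has probability (1/4)^15 · (3/4)^15 = 14348907/1152921504606846976
P = 155117520 · 14348907/1152921504606846976 = 139110429284415/72057594037927936

Answer: 139110429284415/72057594037927936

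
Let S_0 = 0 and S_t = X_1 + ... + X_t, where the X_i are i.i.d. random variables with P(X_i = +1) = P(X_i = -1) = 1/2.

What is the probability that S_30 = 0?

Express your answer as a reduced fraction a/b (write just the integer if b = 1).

Answer: 9694845/67108864

Derivation:
To return to 0 after 30 steps: need exactly 15 steps of +1 and 15 of -1.
Favorable paths: C(30,15) = 155117520
Total paths: 2^30 = 1073741824
P = 155117520/1073741824 = 9694845/67108864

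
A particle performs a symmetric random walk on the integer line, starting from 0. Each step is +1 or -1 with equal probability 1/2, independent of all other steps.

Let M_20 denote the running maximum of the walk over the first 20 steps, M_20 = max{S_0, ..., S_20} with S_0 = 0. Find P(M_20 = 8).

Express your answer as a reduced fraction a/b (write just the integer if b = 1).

Let M_20 = max(S_0,...,S_20). Use the reflection principle: for j ≥ 1, #{paths with M_20 ≥ j} = #{S_20 ≥ j} + #{S_20 ≥ j+1}.
By reflection, #{M_20 ≥ 8} = #{S_20 ≥ 8} + #{S_20 ≥ 9} = 60460 + 21700 = 82160.
#{M_20 ≥ 9} = #{S_20 ≥ 9} + #{S_20 ≥ 10} = 21700 + 21700 = 43400.
#{M_20 = 8} = 82160 - 43400 = 38760.
P(M_20 = 8) = 38760/1048576 = 4845/131072

Answer: 4845/131072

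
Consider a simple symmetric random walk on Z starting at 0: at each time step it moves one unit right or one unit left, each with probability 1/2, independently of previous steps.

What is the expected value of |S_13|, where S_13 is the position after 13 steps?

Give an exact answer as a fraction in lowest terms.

S_13 takes values m ≡ 1 (mod 2) with |m| ≤ 13; P(S_13=m) = C(13,(13+m)/2)/2^13.
Total paths: 2^13 = 8192
Distribution: P(S=-13)=1/8192, P(S=-11)=13/8192, P(S=-9)=78/8192, P(S=-7)=286/8192, P(S=-5)=715/8192, P(S=-3)=1287/8192, P(S=-1)=1716/8192, P(S=1)=1716/8192, P(S=3)=1287/8192, P(S=5)=715/8192, P(S=7)=286/8192, P(S=9)=78/8192, P(S=11)=13/8192, P(S=13)=1/8192
E[|S_13|] = Σ_m |m|·P(S_13=m) = 24024/8192 = 3003/1024

Answer: 3003/1024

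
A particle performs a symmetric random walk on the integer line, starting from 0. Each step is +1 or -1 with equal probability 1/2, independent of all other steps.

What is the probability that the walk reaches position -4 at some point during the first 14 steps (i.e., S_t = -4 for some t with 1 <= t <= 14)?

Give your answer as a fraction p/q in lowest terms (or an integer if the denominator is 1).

Count via complement. Let g(t,s) = #length-t paths at position s with S_1..S_t all ≠ -4.
g(t,s) = g(t-1,s-1) + g(t-1,s+1) for s ≠ -4; g(t,-4) = 0.
t=0: g(0,0)=1
t=1: g(1,-1)=1 g(1,1)=1
t=2: g(2,-2)=1 g(2,0)=2 g(2,2)=1
t=3: g(3,-3)=1 g(3,-1)=3 g(3,1)=3 g(3,3)=1
t=4: g(4,-2)=4 g(4,0)=6 g(4,2)=4 g(4,4)=1
t=5: g(5,-3)=4 g(5,-1)=10 g(5,1)=10 g(5,3)=5 g(5,5)=1
t=6: g(6,-2)=14 g(6,0)=20 g(6,2)=15 g(6,4)=6 g(6,6)=1
t=7: g(7,-3)=14 g(7,-1)=34 g(7,1)=35 g(7,3)=21 g(7,5)=7 g(7,7)=1
t=8: g(8,-2)=48 g(8,0)=69 g(8,2)=56 g(8,4)=28 g(8,6)=8 g(8,8)=1
t=9: g(9,-3)=48 g(9,-1)=117 g(9,1)=125 g(9,3)=84 g(9,5)=36 g(9,7)=9 g(9,9)=1
t=10: g(10,-2)=165 g(10,0)=242 g(10,2)=209 g(10,4)=120 g(10,6)=45 g(10,8)=10 g(10,10)=1
t=11: g(11,-3)=165 g(11,-1)=407 g(11,1)=451 g(11,3)=329 g(11,5)=165 g(11,7)=55 g(11,9)=11 g(11,11)=1
t=12: g(12,-2)=572 g(12,0)=858 g(12,2)=780 g(12,4)=494 g(12,6)=220 g(12,8)=66 g(12,10)=12 g(12,12)=1
t=13: g(13,-3)=572 g(13,-1)=1430 g(13,1)=1638 g(13,3)=1274 g(13,5)=714 g(13,7)=286 g(13,9)=78 g(13,11)=13 g(13,13)=1
t=14: g(14,-2)=2002 g(14,0)=3068 g(14,2)=2912 g(14,4)=1988 g(14,6)=1000 g(14,8)=364 g(14,10)=91 g(14,12)=14 g(14,14)=1
Paths never hitting -4: Σ_s g(14,s) = 11440
Paths hitting -4: 2^14 - 11440 = 4944
P = 4944/16384 = 309/1024

Answer: 309/1024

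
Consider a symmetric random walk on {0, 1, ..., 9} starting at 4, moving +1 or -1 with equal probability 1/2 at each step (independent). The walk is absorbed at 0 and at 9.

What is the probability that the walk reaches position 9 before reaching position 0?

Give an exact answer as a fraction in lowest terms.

Answer: 4/9

Derivation:
Symmetric walk (p = 1/2): the harmonic-function argument gives P(hit 9 before 0 | start at 4) = a/N.
P = 4/9 = 4/9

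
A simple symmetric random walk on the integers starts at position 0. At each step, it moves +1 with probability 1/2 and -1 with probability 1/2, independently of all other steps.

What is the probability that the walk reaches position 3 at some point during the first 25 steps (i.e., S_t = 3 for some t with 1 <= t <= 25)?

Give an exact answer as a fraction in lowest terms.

Answer: 1168527/2097152

Derivation:
Count via complement. Let g(t,s) = #length-t paths at position s with S_1..S_t all ≠ 3.
g(t,s) = g(t-1,s-1) + g(t-1,s+1) for s ≠ 3; g(t,3) = 0.
t=0: g(0,0)=1
t=1: g(1,-1)=1 g(1,1)=1
t=2: g(2,-2)=1 g(2,0)=2 g(2,2)=1
t=3: g(3,-3)=1 g(3,-1)=3 g(3,1)=3
t=4: g(4,-4)=1 g(4,-2)=4 g(4,0)=6 g(4,2)=3
t=5: g(5,-5)=1 g(5,-3)=5 g(5,-1)=10 g(5,1)=9
t=6: g(6,-6)=1 g(6,-4)=6 g(6,-2)=15 g(6,0)=19 g(6,2)=9
t=7: g(7,-7)=1 g(7,-5)=7 g(7,-3)=21 g(7,-1)=34 g(7,1)=28
t=8: g(8,-8)=1 g(8,-6)=8 g(8,-4)=28 g(8,-2)=55 g(8,0)=62 g(8,2)=28
t=9: g(9,-9)=1 g(9,-7)=9 g(9,-5)=36 g(9,-3)=83 g(9,-1)=117 g(9,1)=90
t=10: g(10,-10)=1 g(10,-8)=10 g(10,-6)=45 g(10,-4)=119 g(10,-2)=200 g(10,0)=207 g(10,2)=90
t=11: g(11,-11)=1 g(11,-9)=11 g(11,-7)=55 g(11,-5)=164 g(11,-3)=319 g(11,-1)=407 g(11,1)=297
t=12: g(12,-12)=1 g(12,-10)=12 g(12,-8)=66 g(12,-6)=219 g(12,-4)=483 g(12,-2)=726 g(12,0)=704 g(12,2)=297
t=13: g(13,-13)=1 g(13,-11)=13 g(13,-9)=78 g(13,-7)=285 g(13,-5)=702 g(13,-3)=1209 g(13,-1)=1430 g(13,1)=1001
t=14: g(14,-14)=1 g(14,-12)=14 g(14,-10)=91 g(14,-8)=363 g(14,-6)=987 g(14,-4)=1911 g(14,-2)=2639 g(14,0)=2431 g(14,2)=1001
t=15: g(15,-15)=1 g(15,-13)=15 g(15,-11)=105 g(15,-9)=454 g(15,-7)=1350 g(15,-5)=2898 g(15,-3)=4550 g(15,-1)=5070 g(15,1)=3432
t=16: g(16,-16)=1 g(16,-14)=16 g(16,-12)=120 g(16,-10)=559 g(16,-8)=1804 g(16,-6)=4248 g(16,-4)=7448 g(16,-2)=9620 g(16,0)=8502 g(16,2)=3432
t=17: g(17,-17)=1 g(17,-15)=17 g(17,-13)=136 g(17,-11)=679 g(17,-9)=2363 g(17,-7)=6052 g(17,-5)=11696 g(17,-3)=17068 g(17,-1)=18122 g(17,1)=11934
t=18: g(18,-18)=1 g(18,-16)=18 g(18,-14)=153 g(18,-12)=815 g(18,-10)=3042 g(18,-8)=8415 g(18,-6)=17748 g(18,-4)=28764 g(18,-2)=35190 g(18,0)=30056 g(18,2)=11934
t=19: g(19,-19)=1 g(19,-17)=19 g(19,-15)=171 g(19,-13)=968 g(19,-11)=3857 g(19,-9)=11457 g(19,-7)=26163 g(19,-5)=46512 g(19,-3)=63954 g(19,-1)=65246 g(19,1)=41990
t=20: g(20,-20)=1 g(20,-18)=20 g(20,-16)=190 g(20,-14)=1139 g(20,-12)=4825 g(20,-10)=15314 g(20,-8)=37620 g(20,-6)=72675 g(20,-4)=110466 g(20,-2)=129200 g(20,0)=107236 g(20,2)=41990
t=21: g(21,-21)=1 g(21,-19)=21 g(21,-17)=210 g(21,-15)=1329 g(21,-13)=5964 g(21,-11)=20139 g(21,-9)=52934 g(21,-7)=110295 g(21,-5)=183141 g(21,-3)=239666 g(21,-1)=236436 g(21,1)=149226
t=22: g(22,-22)=1 g(22,-20)=22 g(22,-18)=231 g(22,-16)=1539 g(22,-14)=7293 g(22,-12)=26103 g(22,-10)=73073 g(22,-8)=163229 g(22,-6)=293436 g(22,-4)=422807 g(22,-2)=476102 g(22,0)=385662 g(22,2)=149226
t=23: g(23,-23)=1 g(23,-21)=23 g(23,-19)=253 g(23,-17)=1770 g(23,-15)=8832 g(23,-13)=33396 g(23,-11)=99176 g(23,-9)=236302 g(23,-7)=456665 g(23,-5)=716243 g(23,-3)=898909 g(23,-1)=861764 g(23,1)=534888
t=24: g(24,-24)=1 g(24,-22)=24 g(24,-20)=276 g(24,-18)=2023 g(24,-16)=10602 g(24,-14)=42228 g(24,-12)=132572 g(24,-10)=335478 g(24,-8)=692967 g(24,-6)=1172908 g(24,-4)=1615152 g(24,-2)=1760673 g(24,0)=1396652 g(24,2)=534888
t=25: g(25,-25)=1 g(25,-23)=25 g(25,-21)=300 g(25,-19)=2299 g(25,-17)=12625 g(25,-15)=52830 g(25,-13)=174800 g(25,-11)=468050 g(25,-9)=1028445 g(25,-7)=1865875 g(25,-5)=2788060 g(25,-3)=3375825 g(25,-1)=3157325 g(25,1)=1931540
Paths never hitting 3: Σ_s g(25,s) = 14858000
Paths hitting 3: 2^25 - 14858000 = 18696432
P = 18696432/33554432 = 1168527/2097152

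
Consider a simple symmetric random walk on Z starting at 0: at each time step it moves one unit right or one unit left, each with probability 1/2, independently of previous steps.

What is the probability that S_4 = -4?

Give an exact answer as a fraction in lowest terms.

Answer: 1/16

Derivation:
To reach position -4 after 4 steps: need 0 steps of +1 and 4 of -1.
Favorable paths: C(4,0) = 1
Total paths: 2^4 = 16
P = 1/16 = 1/16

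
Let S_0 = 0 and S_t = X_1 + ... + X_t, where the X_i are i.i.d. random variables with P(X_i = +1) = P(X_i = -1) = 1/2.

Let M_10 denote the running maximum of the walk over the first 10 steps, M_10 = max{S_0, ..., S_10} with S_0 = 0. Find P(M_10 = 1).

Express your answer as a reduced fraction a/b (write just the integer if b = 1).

Answer: 105/512

Derivation:
Let M_10 = max(S_0,...,S_10). Use the reflection principle: for j ≥ 1, #{paths with M_10 ≥ j} = #{S_10 ≥ j} + #{S_10 ≥ j+1}.
By reflection, #{M_10 ≥ 1} = #{S_10 ≥ 1} + #{S_10 ≥ 2} = 386 + 386 = 772.
#{M_10 ≥ 2} = #{S_10 ≥ 2} + #{S_10 ≥ 3} = 386 + 176 = 562.
#{M_10 = 1} = 772 - 562 = 210.
P(M_10 = 1) = 210/1024 = 105/512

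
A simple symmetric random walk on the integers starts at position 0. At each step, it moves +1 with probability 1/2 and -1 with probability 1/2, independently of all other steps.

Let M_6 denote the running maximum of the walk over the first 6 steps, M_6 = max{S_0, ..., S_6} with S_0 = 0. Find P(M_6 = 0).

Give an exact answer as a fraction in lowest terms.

Answer: 5/16

Derivation:
Let M_6 = max(S_0,...,S_6). Use the reflection principle: for j ≥ 1, #{paths with M_6 ≥ j} = #{S_6 ≥ j} + #{S_6 ≥ j+1}.
P(M_6 ≥ 0) = 1 since S_0 = 0, so #{M_6 ≥ 0} = 64.
#{M_6 ≥ 1} = #{S_6 ≥ 1} + #{S_6 ≥ 2} = 22 + 22 = 44.
#{M_6 = 0} = 64 - 44 = 20.
P(M_6 = 0) = 20/64 = 5/16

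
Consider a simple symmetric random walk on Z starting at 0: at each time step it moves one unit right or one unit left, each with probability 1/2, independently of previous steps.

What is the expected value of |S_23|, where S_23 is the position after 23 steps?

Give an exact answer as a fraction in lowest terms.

S_23 takes values m ≡ 1 (mod 2) with |m| ≤ 23; P(S_23=m) = C(23,(23+m)/2)/2^23.
Total paths: 2^23 = 8388608
Distribution: P(S=-23)=1/8388608, P(S=-21)=23/8388608, P(S=-19)=253/8388608, P(S=-17)=1771/8388608, P(S=-15)=8855/8388608, P(S=-13)=33649/8388608, P(S=-11)=100947/8388608, P(S=-9)=245157/8388608, P(S=-7)=490314/8388608, P(S=-5)=817190/8388608, P(S=-3)=1144066/8388608, P(S=-1)=1352078/8388608, P(S=1)=1352078/8388608, P(S=3)=1144066/8388608, P(S=5)=817190/8388608, P(S=7)=490314/8388608, P(S=9)=245157/8388608, P(S=11)=100947/8388608, P(S=13)=33649/8388608, P(S=15)=8855/8388608, P(S=17)=1771/8388608, P(S=19)=253/8388608, P(S=21)=23/8388608, P(S=23)=1/8388608
E[|S_23|] = Σ_m |m|·P(S_23=m) = 32449872/8388608 = 2028117/524288

Answer: 2028117/524288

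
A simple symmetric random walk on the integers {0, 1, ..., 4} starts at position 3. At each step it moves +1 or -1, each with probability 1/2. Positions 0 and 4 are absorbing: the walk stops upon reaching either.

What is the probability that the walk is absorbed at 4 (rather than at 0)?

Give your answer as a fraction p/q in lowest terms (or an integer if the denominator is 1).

Symmetric walk (p = 1/2): the harmonic-function argument gives P(hit 4 before 0 | start at 3) = a/N.
P = 3/4 = 3/4

Answer: 3/4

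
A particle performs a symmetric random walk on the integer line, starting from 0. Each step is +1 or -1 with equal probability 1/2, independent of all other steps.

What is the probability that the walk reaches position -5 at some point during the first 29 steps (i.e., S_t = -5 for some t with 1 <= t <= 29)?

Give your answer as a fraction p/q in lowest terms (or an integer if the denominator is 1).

Count via complement. Let g(t,s) = #length-t paths at position s with S_1..S_t all ≠ -5.
g(t,s) = g(t-1,s-1) + g(t-1,s+1) for s ≠ -5; g(t,-5) = 0.
t=0: g(0,0)=1
t=1: g(1,-1)=1 g(1,1)=1
t=2: g(2,-2)=1 g(2,0)=2 g(2,2)=1
t=3: g(3,-3)=1 g(3,-1)=3 g(3,1)=3 g(3,3)=1
t=4: g(4,-4)=1 g(4,-2)=4 g(4,0)=6 g(4,2)=4 g(4,4)=1
t=5: g(5,-3)=5 g(5,-1)=10 g(5,1)=10 g(5,3)=5 g(5,5)=1
t=6: g(6,-4)=5 g(6,-2)=15 g(6,0)=20 g(6,2)=15 g(6,4)=6 g(6,6)=1
t=7: g(7,-3)=20 g(7,-1)=35 g(7,1)=35 g(7,3)=21 g(7,5)=7 g(7,7)=1
t=8: g(8,-4)=20 g(8,-2)=55 g(8,0)=70 g(8,2)=56 g(8,4)=28 g(8,6)=8 g(8,8)=1
t=9: g(9,-3)=75 g(9,-1)=125 g(9,1)=126 g(9,3)=84 g(9,5)=36 g(9,7)=9 g(9,9)=1
t=10: g(10,-4)=75 g(10,-2)=200 g(10,0)=251 g(10,2)=210 g(10,4)=120 g(10,6)=45 g(10,8)=10 g(10,10)=1
t=11: g(11,-3)=275 g(11,-1)=451 g(11,1)=461 g(11,3)=330 g(11,5)=165 g(11,7)=55 g(11,9)=11 g(11,11)=1
t=12: g(12,-4)=275 g(12,-2)=726 g(12,0)=912 g(12,2)=791 g(12,4)=495 g(12,6)=220 g(12,8)=66 g(12,10)=12 g(12,12)=1
t=13: g(13,-3)=1001 g(13,-1)=1638 g(13,1)=1703 g(13,3)=1286 g(13,5)=715 g(13,7)=286 g(13,9)=78 g(13,11)=13 g(13,13)=1
t=14: g(14,-4)=1001 g(14,-2)=2639 g(14,0)=3341 g(14,2)=2989 g(14,4)=2001 g(14,6)=1001 g(14,8)=364 g(14,10)=91 g(14,12)=14 g(14,14)=1
t=15: g(15,-3)=3640 g(15,-1)=5980 g(15,1)=6330 g(15,3)=4990 g(15,5)=3002 g(15,7)=1365 g(15,9)=455 g(15,11)=105 g(15,13)=15 g(15,15)=1
t=16: g(16,-4)=3640 g(16,-2)=9620 g(16,0)=12310 g(16,2)=11320 g(16,4)=7992 g(16,6)=4367 g(16,8)=1820 g(16,10)=560 g(16,12)=120 g(16,14)=16 g(16,16)=1
t=17: g(17,-3)=13260 g(17,-1)=21930 g(17,1)=23630 g(17,3)=19312 g(17,5)=12359 g(17,7)=6187 g(17,9)=2380 g(17,11)=680 g(17,13)=136 g(17,15)=17 g(17,17)=1
t=18: g(18,-4)=13260 g(18,-2)=35190 g(18,0)=45560 g(18,2)=42942 g(18,4)=31671 g(18,6)=18546 g(18,8)=8567 g(18,10)=3060 g(18,12)=816 g(18,14)=153 g(18,16)=18 g(18,18)=1
t=19: g(19,-3)=48450 g(19,-1)=80750 g(19,1)=88502 g(19,3)=74613 g(19,5)=50217 g(19,7)=27113 g(19,9)=11627 g(19,11)=3876 g(19,13)=969 g(19,15)=171 g(19,17)=19 g(19,19)=1
t=20: g(20,-4)=48450 g(20,-2)=129200 g(20,0)=169252 g(20,2)=163115 g(20,4)=124830 g(20,6)=77330 g(20,8)=38740 g(20,10)=15503 g(20,12)=4845 g(20,14)=1140 g(20,16)=190 g(20,18)=20 g(20,20)=1
t=21: g(21,-3)=177650 g(21,-1)=298452 g(21,1)=332367 g(21,3)=287945 g(21,5)=202160 g(21,7)=116070 g(21,9)=54243 g(21,11)=20348 g(21,13)=5985 g(21,15)=1330 g(21,17)=210 g(21,19)=21 g(21,21)=1
t=22: g(22,-4)=177650 g(22,-2)=476102 g(22,0)=630819 g(22,2)=620312 g(22,4)=490105 g(22,6)=318230 g(22,8)=170313 g(22,10)=74591 g(22,12)=26333 g(22,14)=7315 g(22,16)=1540 g(22,18)=231 g(22,20)=22 g(22,22)=1
t=23: g(23,-3)=653752 g(23,-1)=1106921 g(23,1)=1251131 g(23,3)=1110417 g(23,5)=808335 g(23,7)=488543 g(23,9)=244904 g(23,11)=100924 g(23,13)=33648 g(23,15)=8855 g(23,17)=1771 g(23,19)=253 g(23,21)=23 g(23,23)=1
t=24: g(24,-4)=653752 g(24,-2)=1760673 g(24,0)=2358052 g(24,2)=2361548 g(24,4)=1918752 g(24,6)=1296878 g(24,8)=733447 g(24,10)=345828 g(24,12)=134572 g(24,14)=42503 g(24,16)=10626 g(24,18)=2024 g(24,20)=276 g(24,22)=24 g(24,24)=1
t=25: g(25,-3)=2414425 g(25,-1)=4118725 g(25,1)=4719600 g(25,3)=4280300 g(25,5)=3215630 g(25,7)=2030325 g(25,9)=1079275 g(25,11)=480400 g(25,13)=177075 g(25,15)=53129 g(25,17)=12650 g(25,19)=2300 g(25,21)=300 g(25,23)=25 g(25,25)=1
t=26: g(26,-4)=2414425 g(26,-2)=6533150 g(26,0)=8838325 g(26,2)=8999900 g(26,4)=7495930 g(26,6)=5245955 g(26,8)=3109600 g(26,10)=1559675 g(26,12)=657475 g(26,14)=230204 g(26,16)=65779 g(26,18)=14950 g(26,20)=2600 g(26,22)=325 g(26,24)=26 g(26,26)=1
t=27: g(27,-3)=8947575 g(27,-1)=15371475 g(27,1)=17838225 g(27,3)=16495830 g(27,5)=12741885 g(27,7)=8355555 g(27,9)=4669275 g(27,11)=2217150 g(27,13)=887679 g(27,15)=295983 g(27,17)=80729 g(27,19)=17550 g(27,21)=2925 g(27,23)=351 g(27,25)=27 g(27,27)=1
t=28: g(28,-4)=8947575 g(28,-2)=24319050 g(28,0)=33209700 g(28,2)=34334055 g(28,4)=29237715 g(28,6)=21097440 g(28,8)=13024830 g(28,10)=6886425 g(28,12)=3104829 g(28,14)=1183662 g(28,16)=376712 g(28,18)=98279 g(28,20)=20475 g(28,22)=3276 g(28,24)=378 g(28,26)=28 g(28,28)=1
t=29: g(29,-3)=33266625 g(29,-1)=57528750 g(29,1)=67543755 g(29,3)=63571770 g(29,5)=50335155 g(29,7)=34122270 g(29,9)=19911255 g(29,11)=9991254 g(29,13)=4288491 g(29,15)=1560374 g(29,17)=474991 g(29,19)=118754 g(29,21)=23751 g(29,23)=3654 g(29,25)=406 g(29,27)=29 g(29,29)=1
Paths never hitting -5: Σ_s g(29,s) = 342741285
Paths hitting -5: 2^29 - 342741285 = 194129627
P = 194129627/536870912 = 194129627/536870912

Answer: 194129627/536870912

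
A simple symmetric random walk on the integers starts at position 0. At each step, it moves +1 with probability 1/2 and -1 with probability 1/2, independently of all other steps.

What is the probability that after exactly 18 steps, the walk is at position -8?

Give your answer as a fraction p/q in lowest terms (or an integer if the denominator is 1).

To reach position -8 after 18 steps: need 5 steps of +1 and 13 of -1.
Favorable paths: C(18,5) = 8568
Total paths: 2^18 = 262144
P = 8568/262144 = 1071/32768

Answer: 1071/32768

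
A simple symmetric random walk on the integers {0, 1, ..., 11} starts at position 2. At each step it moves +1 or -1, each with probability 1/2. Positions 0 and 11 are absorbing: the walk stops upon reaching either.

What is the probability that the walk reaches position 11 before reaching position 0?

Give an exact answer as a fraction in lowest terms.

Answer: 2/11

Derivation:
Symmetric walk (p = 1/2): the harmonic-function argument gives P(hit 11 before 0 | start at 2) = a/N.
P = 2/11 = 2/11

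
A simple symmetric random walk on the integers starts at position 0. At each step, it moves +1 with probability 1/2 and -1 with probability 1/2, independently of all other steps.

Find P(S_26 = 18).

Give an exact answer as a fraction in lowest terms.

To reach position 18 after 26 steps: need 22 steps of +1 and 4 of -1.
Favorable paths: C(26,22) = 14950
Total paths: 2^26 = 67108864
P = 14950/67108864 = 7475/33554432

Answer: 7475/33554432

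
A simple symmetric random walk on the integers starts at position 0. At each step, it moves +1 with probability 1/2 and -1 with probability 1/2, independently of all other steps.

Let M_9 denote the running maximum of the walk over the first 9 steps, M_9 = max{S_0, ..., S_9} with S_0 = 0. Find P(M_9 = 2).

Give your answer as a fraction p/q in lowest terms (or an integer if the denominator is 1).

Answer: 21/128

Derivation:
Let M_9 = max(S_0,...,S_9). Use the reflection principle: for j ≥ 1, #{paths with M_9 ≥ j} = #{S_9 ≥ j} + #{S_9 ≥ j+1}.
By reflection, #{M_9 ≥ 2} = #{S_9 ≥ 2} + #{S_9 ≥ 3} = 130 + 130 = 260.
#{M_9 ≥ 3} = #{S_9 ≥ 3} + #{S_9 ≥ 4} = 130 + 46 = 176.
#{M_9 = 2} = 260 - 176 = 84.
P(M_9 = 2) = 84/512 = 21/128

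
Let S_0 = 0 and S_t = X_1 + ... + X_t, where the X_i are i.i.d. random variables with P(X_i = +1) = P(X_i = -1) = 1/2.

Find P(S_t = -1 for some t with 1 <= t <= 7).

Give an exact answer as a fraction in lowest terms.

Count via complement. Let g(t,s) = #length-t paths at position s with S_1..S_t all ≠ -1.
g(t,s) = g(t-1,s-1) + g(t-1,s+1) for s ≠ -1; g(t,-1) = 0.
t=0: g(0,0)=1
t=1: g(1,1)=1
t=2: g(2,0)=1 g(2,2)=1
t=3: g(3,1)=2 g(3,3)=1
t=4: g(4,0)=2 g(4,2)=3 g(4,4)=1
t=5: g(5,1)=5 g(5,3)=4 g(5,5)=1
t=6: g(6,0)=5 g(6,2)=9 g(6,4)=5 g(6,6)=1
t=7: g(7,1)=14 g(7,3)=14 g(7,5)=6 g(7,7)=1
Paths never hitting -1: Σ_s g(7,s) = 35
Paths hitting -1: 2^7 - 35 = 93
P = 93/128 = 93/128

Answer: 93/128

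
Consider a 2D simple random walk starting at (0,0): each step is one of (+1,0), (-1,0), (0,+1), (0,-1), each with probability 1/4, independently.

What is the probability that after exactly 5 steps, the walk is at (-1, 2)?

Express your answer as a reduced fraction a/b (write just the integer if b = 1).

Answer: 25/512

Derivation:
Let h be the number of horizontal steps (so 5-h are vertical). To end at (-1,2) need (h-1)/2 right-steps and ((5-h)+2)/2 up-steps.
Sum over h with 1 ≤ h ≤ 3, h ≡ 1 (mod 2), 5-h ≡ 0 (mod 2):
h=1: C(5,1)·C(1,0)·C(4,3) = 5·1·4 = 20
h=3: C(5,3)·C(3,1)·C(2,2) = 10·3·1 = 30
Total favorable: 50
Total paths: 4^5 = 1024
P = 50/1024 = 25/512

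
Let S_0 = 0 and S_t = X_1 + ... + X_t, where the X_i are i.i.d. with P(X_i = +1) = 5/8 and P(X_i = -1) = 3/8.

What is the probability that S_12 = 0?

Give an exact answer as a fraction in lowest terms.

Answer: 2631234375/17179869184

Derivation:
To be at 0 after 12 steps: need exactly 6 steps of +1 and 6 of -1.
Number of such sequences: C(12,6) = 924
Each has probability (5/8)^6 · (3/8)^6 = 11390625/68719476736
P = 924 · 11390625/68719476736 = 2631234375/17179869184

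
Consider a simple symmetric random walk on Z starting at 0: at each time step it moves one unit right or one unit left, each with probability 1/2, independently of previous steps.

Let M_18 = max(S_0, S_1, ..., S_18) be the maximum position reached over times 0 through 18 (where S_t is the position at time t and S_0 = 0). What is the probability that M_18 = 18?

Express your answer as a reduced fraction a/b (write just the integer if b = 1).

Let M_18 = max(S_0,...,S_18). Use the reflection principle: for j ≥ 1, #{paths with M_18 ≥ j} = #{S_18 ≥ j} + #{S_18 ≥ j+1}.
By reflection, #{M_18 ≥ 18} = #{S_18 ≥ 18} + #{S_18 ≥ 19} = 1 + 0 = 1.
#{M_18 ≥ 19} = #{S_18 ≥ 19} + #{S_18 ≥ 20} = 0 + 0 = 0.
#{M_18 = 18} = 1 - 0 = 1.
P(M_18 = 18) = 1/262144 = 1/262144

Answer: 1/262144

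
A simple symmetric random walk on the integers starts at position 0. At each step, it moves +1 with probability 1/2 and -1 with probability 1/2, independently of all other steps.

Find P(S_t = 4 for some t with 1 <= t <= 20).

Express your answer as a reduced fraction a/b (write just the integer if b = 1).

Answer: 200965/524288

Derivation:
Count via complement. Let g(t,s) = #length-t paths at position s with S_1..S_t all ≠ 4.
g(t,s) = g(t-1,s-1) + g(t-1,s+1) for s ≠ 4; g(t,4) = 0.
t=0: g(0,0)=1
t=1: g(1,-1)=1 g(1,1)=1
t=2: g(2,-2)=1 g(2,0)=2 g(2,2)=1
t=3: g(3,-3)=1 g(3,-1)=3 g(3,1)=3 g(3,3)=1
t=4: g(4,-4)=1 g(4,-2)=4 g(4,0)=6 g(4,2)=4
t=5: g(5,-5)=1 g(5,-3)=5 g(5,-1)=10 g(5,1)=10 g(5,3)=4
t=6: g(6,-6)=1 g(6,-4)=6 g(6,-2)=15 g(6,0)=20 g(6,2)=14
t=7: g(7,-7)=1 g(7,-5)=7 g(7,-3)=21 g(7,-1)=35 g(7,1)=34 g(7,3)=14
t=8: g(8,-8)=1 g(8,-6)=8 g(8,-4)=28 g(8,-2)=56 g(8,0)=69 g(8,2)=48
t=9: g(9,-9)=1 g(9,-7)=9 g(9,-5)=36 g(9,-3)=84 g(9,-1)=125 g(9,1)=117 g(9,3)=48
t=10: g(10,-10)=1 g(10,-8)=10 g(10,-6)=45 g(10,-4)=120 g(10,-2)=209 g(10,0)=242 g(10,2)=165
t=11: g(11,-11)=1 g(11,-9)=11 g(11,-7)=55 g(11,-5)=165 g(11,-3)=329 g(11,-1)=451 g(11,1)=407 g(11,3)=165
t=12: g(12,-12)=1 g(12,-10)=12 g(12,-8)=66 g(12,-6)=220 g(12,-4)=494 g(12,-2)=780 g(12,0)=858 g(12,2)=572
t=13: g(13,-13)=1 g(13,-11)=13 g(13,-9)=78 g(13,-7)=286 g(13,-5)=714 g(13,-3)=1274 g(13,-1)=1638 g(13,1)=1430 g(13,3)=572
t=14: g(14,-14)=1 g(14,-12)=14 g(14,-10)=91 g(14,-8)=364 g(14,-6)=1000 g(14,-4)=1988 g(14,-2)=2912 g(14,0)=3068 g(14,2)=2002
t=15: g(15,-15)=1 g(15,-13)=15 g(15,-11)=105 g(15,-9)=455 g(15,-7)=1364 g(15,-5)=2988 g(15,-3)=4900 g(15,-1)=5980 g(15,1)=5070 g(15,3)=2002
t=16: g(16,-16)=1 g(16,-14)=16 g(16,-12)=120 g(16,-10)=560 g(16,-8)=1819 g(16,-6)=4352 g(16,-4)=7888 g(16,-2)=10880 g(16,0)=11050 g(16,2)=7072
t=17: g(17,-17)=1 g(17,-15)=17 g(17,-13)=136 g(17,-11)=680 g(17,-9)=2379 g(17,-7)=6171 g(17,-5)=12240 g(17,-3)=18768 g(17,-1)=21930 g(17,1)=18122 g(17,3)=7072
t=18: g(18,-18)=1 g(18,-16)=18 g(18,-14)=153 g(18,-12)=816 g(18,-10)=3059 g(18,-8)=8550 g(18,-6)=18411 g(18,-4)=31008 g(18,-2)=40698 g(18,0)=40052 g(18,2)=25194
t=19: g(19,-19)=1 g(19,-17)=19 g(19,-15)=171 g(19,-13)=969 g(19,-11)=3875 g(19,-9)=11609 g(19,-7)=26961 g(19,-5)=49419 g(19,-3)=71706 g(19,-1)=80750 g(19,1)=65246 g(19,3)=25194
t=20: g(20,-20)=1 g(20,-18)=20 g(20,-16)=190 g(20,-14)=1140 g(20,-12)=4844 g(20,-10)=15484 g(20,-8)=38570 g(20,-6)=76380 g(20,-4)=121125 g(20,-2)=152456 g(20,0)=145996 g(20,2)=90440
Paths never hitting 4: Σ_s g(20,s) = 646646
Paths hitting 4: 2^20 - 646646 = 401930
P = 401930/1048576 = 200965/524288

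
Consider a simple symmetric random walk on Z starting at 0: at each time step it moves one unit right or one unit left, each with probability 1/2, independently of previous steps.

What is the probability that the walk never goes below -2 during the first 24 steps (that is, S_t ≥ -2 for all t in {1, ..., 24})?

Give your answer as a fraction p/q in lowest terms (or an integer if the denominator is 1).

Answer: 1924111/4194304

Derivation:
Let f(t,s) = #length-t paths at position s with S_1..S_t all ≥ -2.
f(t,s) = f(t-1,s-1) + f(t-1,s+1) for s ≥ -2; f(t,s) = 0 for s < -2.
t=0: f(0,0)=1
t=1: f(1,-1)=1 f(1,1)=1
t=2: f(2,-2)=1 f(2,0)=2 f(2,2)=1
t=3: f(3,-1)=3 f(3,1)=3 f(3,3)=1
t=4: f(4,-2)=3 f(4,0)=6 f(4,2)=4 f(4,4)=1
t=5: f(5,-1)=9 f(5,1)=10 f(5,3)=5 f(5,5)=1
t=6: f(6,-2)=9 f(6,0)=19 f(6,2)=15 f(6,4)=6 f(6,6)=1
t=7: f(7,-1)=28 f(7,1)=34 f(7,3)=21 f(7,5)=7 f(7,7)=1
t=8: f(8,-2)=28 f(8,0)=62 f(8,2)=55 f(8,4)=28 f(8,6)=8 f(8,8)=1
t=9: f(9,-1)=90 f(9,1)=117 f(9,3)=83 f(9,5)=36 f(9,7)=9 f(9,9)=1
t=10: f(10,-2)=90 f(10,0)=207 f(10,2)=200 f(10,4)=119 f(10,6)=45 f(10,8)=10 f(10,10)=1
t=11: f(11,-1)=297 f(11,1)=407 f(11,3)=319 f(11,5)=164 f(11,7)=55 f(11,9)=11 f(11,11)=1
t=12: f(12,-2)=297 f(12,0)=704 f(12,2)=726 f(12,4)=483 f(12,6)=219 f(12,8)=66 f(12,10)=12 f(12,12)=1
t=13: f(13,-1)=1001 f(13,1)=1430 f(13,3)=1209 f(13,5)=702 f(13,7)=285 f(13,9)=78 f(13,11)=13 f(13,13)=1
t=14: f(14,-2)=1001 f(14,0)=2431 f(14,2)=2639 f(14,4)=1911 f(14,6)=987 f(14,8)=363 f(14,10)=91 f(14,12)=14 f(14,14)=1
t=15: f(15,-1)=3432 f(15,1)=5070 f(15,3)=4550 f(15,5)=2898 f(15,7)=1350 f(15,9)=454 f(15,11)=105 f(15,13)=15 f(15,15)=1
t=16: f(16,-2)=3432 f(16,0)=8502 f(16,2)=9620 f(16,4)=7448 f(16,6)=4248 f(16,8)=1804 f(16,10)=559 f(16,12)=120 f(16,14)=16 f(16,16)=1
t=17: f(17,-1)=11934 f(17,1)=18122 f(17,3)=17068 f(17,5)=11696 f(17,7)=6052 f(17,9)=2363 f(17,11)=679 f(17,13)=136 f(17,15)=17 f(17,17)=1
t=18: f(18,-2)=11934 f(18,0)=30056 f(18,2)=35190 f(18,4)=28764 f(18,6)=17748 f(18,8)=8415 f(18,10)=3042 f(18,12)=815 f(18,14)=153 f(18,16)=18 f(18,18)=1
t=19: f(19,-1)=41990 f(19,1)=65246 f(19,3)=63954 f(19,5)=46512 f(19,7)=26163 f(19,9)=11457 f(19,11)=3857 f(19,13)=968 f(19,15)=171 f(19,17)=19 f(19,19)=1
t=20: f(20,-2)=41990 f(20,0)=107236 f(20,2)=129200 f(20,4)=110466 f(20,6)=72675 f(20,8)=37620 f(20,10)=15314 f(20,12)=4825 f(20,14)=1139 f(20,16)=190 f(20,18)=20 f(20,20)=1
t=21: f(21,-1)=149226 f(21,1)=236436 f(21,3)=239666 f(21,5)=183141 f(21,7)=110295 f(21,9)=52934 f(21,11)=20139 f(21,13)=5964 f(21,15)=1329 f(21,17)=210 f(21,19)=21 f(21,21)=1
t=22: f(22,-2)=149226 f(22,0)=385662 f(22,2)=476102 f(22,4)=422807 f(22,6)=293436 f(22,8)=163229 f(22,10)=73073 f(22,12)=26103 f(22,14)=7293 f(22,16)=1539 f(22,18)=231 f(22,20)=22 f(22,22)=1
t=23: f(23,-1)=534888 f(23,1)=861764 f(23,3)=898909 f(23,5)=716243 f(23,7)=456665 f(23,9)=236302 f(23,11)=99176 f(23,13)=33396 f(23,15)=8832 f(23,17)=1770 f(23,19)=253 f(23,21)=23 f(23,23)=1
t=24: f(24,-2)=534888 f(24,0)=1396652 f(24,2)=1760673 f(24,4)=1615152 f(24,6)=1172908 f(24,8)=692967 f(24,10)=335478 f(24,12)=132572 f(24,14)=42228 f(24,16)=10602 f(24,18)=2023 f(24,20)=276 f(24,22)=24 f(24,24)=1
Σ_s f(24,s) = 7696444
P = 7696444/16777216 = 1924111/4194304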